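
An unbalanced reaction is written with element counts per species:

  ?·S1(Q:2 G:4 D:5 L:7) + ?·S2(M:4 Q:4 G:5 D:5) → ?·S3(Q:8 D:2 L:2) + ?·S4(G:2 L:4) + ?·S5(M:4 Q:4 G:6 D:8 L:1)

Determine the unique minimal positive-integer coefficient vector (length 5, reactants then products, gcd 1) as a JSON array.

M: 4·0+6·4 = 24 | 1·0+5·0+6·4 = 24
Q: 4·2+6·4 = 32 | 1·8+5·0+6·4 = 32
G: 4·4+6·5 = 46 | 1·0+5·2+6·6 = 46
D: 4·5+6·5 = 50 | 1·2+5·0+6·8 = 50
L: 4·7+6·0 = 28 | 1·2+5·4+6·1 = 28
gcd(4,6,1,5,6) = 1

Coefficients: [4, 6, 1, 5, 6]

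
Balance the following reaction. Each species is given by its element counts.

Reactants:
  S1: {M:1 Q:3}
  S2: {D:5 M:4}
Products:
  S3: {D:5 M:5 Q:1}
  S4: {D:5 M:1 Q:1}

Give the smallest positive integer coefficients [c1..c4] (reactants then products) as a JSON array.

Coefficients: [2, 6, 5, 1]

D: 2·0+6·5 = 30 | 5·5+1·5 = 30
M: 2·1+6·4 = 26 | 5·5+1·1 = 26
Q: 2·3+6·0 = 6 | 5·1+1·1 = 6
gcd(2,6,5,1) = 1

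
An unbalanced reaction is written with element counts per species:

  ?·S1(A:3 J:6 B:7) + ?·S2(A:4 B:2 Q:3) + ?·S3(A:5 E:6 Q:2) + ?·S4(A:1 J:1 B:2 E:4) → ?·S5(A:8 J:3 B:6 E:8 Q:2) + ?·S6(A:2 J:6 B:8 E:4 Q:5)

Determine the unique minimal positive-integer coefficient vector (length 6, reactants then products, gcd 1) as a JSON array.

A: 2·3+3·4+2·5+6·1 = 34 | 4·8+1·2 = 34
J: 2·6+3·0+2·0+6·1 = 18 | 4·3+1·6 = 18
B: 2·7+3·2+2·0+6·2 = 32 | 4·6+1·8 = 32
E: 2·0+3·0+2·6+6·4 = 36 | 4·8+1·4 = 36
Q: 2·0+3·3+2·2+6·0 = 13 | 4·2+1·5 = 13
gcd(2,3,2,6,4,1) = 1

Coefficients: [2, 3, 2, 6, 4, 1]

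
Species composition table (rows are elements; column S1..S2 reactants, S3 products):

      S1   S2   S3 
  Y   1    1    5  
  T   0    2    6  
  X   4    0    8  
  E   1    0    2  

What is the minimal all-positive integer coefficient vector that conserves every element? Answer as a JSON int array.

Y: 2·1+3·1 = 5 | 1·5 = 5
T: 2·0+3·2 = 6 | 1·6 = 6
X: 2·4+3·0 = 8 | 1·8 = 8
E: 2·1+3·0 = 2 | 1·2 = 2
gcd(2,3,1) = 1

Coefficients: [2, 3, 1]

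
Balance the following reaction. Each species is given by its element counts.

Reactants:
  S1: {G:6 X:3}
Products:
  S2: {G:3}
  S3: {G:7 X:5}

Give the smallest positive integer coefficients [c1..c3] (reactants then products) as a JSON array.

Coefficients: [5, 3, 3]

G: 5·6 = 30 | 3·3+3·7 = 30
X: 5·3 = 15 | 3·0+3·5 = 15
gcd(5,3,3) = 1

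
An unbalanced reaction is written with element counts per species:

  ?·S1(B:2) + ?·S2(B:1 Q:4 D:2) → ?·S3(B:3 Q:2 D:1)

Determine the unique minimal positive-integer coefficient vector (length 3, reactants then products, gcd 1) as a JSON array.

Coefficients: [5, 2, 4]

B: 5·2+2·1 = 12 | 4·3 = 12
Q: 5·0+2·4 = 8 | 4·2 = 8
D: 5·0+2·2 = 4 | 4·1 = 4
gcd(5,2,4) = 1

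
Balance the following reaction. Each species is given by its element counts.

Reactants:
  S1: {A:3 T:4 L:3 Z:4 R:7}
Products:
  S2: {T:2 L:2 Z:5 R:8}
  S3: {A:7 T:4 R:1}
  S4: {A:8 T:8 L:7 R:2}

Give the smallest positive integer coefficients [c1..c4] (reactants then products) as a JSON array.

A: 5·3 = 15 | 4·0+1·7+1·8 = 15
T: 5·4 = 20 | 4·2+1·4+1·8 = 20
L: 5·3 = 15 | 4·2+1·0+1·7 = 15
Z: 5·4 = 20 | 4·5+1·0+1·0 = 20
R: 5·7 = 35 | 4·8+1·1+1·2 = 35
gcd(5,4,1,1) = 1

Coefficients: [5, 4, 1, 1]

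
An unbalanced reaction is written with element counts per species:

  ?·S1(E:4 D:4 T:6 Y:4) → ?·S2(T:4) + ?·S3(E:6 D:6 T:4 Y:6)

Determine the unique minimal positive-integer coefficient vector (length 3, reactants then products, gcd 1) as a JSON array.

E: 6·4 = 24 | 5·0+4·6 = 24
D: 6·4 = 24 | 5·0+4·6 = 24
T: 6·6 = 36 | 5·4+4·4 = 36
Y: 6·4 = 24 | 5·0+4·6 = 24
gcd(6,5,4) = 1

Coefficients: [6, 5, 4]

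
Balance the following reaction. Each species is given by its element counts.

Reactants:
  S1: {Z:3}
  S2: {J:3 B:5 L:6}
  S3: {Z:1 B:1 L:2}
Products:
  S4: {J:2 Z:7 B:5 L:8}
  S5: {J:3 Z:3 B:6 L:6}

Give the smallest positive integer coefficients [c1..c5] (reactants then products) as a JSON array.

J: 6·0+3·3+6·0 = 9 | 3·2+1·3 = 9
Z: 6·3+3·0+6·1 = 24 | 3·7+1·3 = 24
B: 6·0+3·5+6·1 = 21 | 3·5+1·6 = 21
L: 6·0+3·6+6·2 = 30 | 3·8+1·6 = 30
gcd(6,3,6,3,1) = 1

Coefficients: [6, 3, 6, 3, 1]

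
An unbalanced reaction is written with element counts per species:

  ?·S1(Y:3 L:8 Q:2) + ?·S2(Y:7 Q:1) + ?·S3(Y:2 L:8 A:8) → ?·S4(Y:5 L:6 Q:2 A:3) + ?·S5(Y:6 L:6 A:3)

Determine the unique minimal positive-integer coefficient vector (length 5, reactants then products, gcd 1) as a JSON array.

Coefficients: [3, 4, 3, 5, 3]

Y: 3·3+4·7+3·2 = 43 | 5·5+3·6 = 43
L: 3·8+4·0+3·8 = 48 | 5·6+3·6 = 48
Q: 3·2+4·1+3·0 = 10 | 5·2+3·0 = 10
A: 3·0+4·0+3·8 = 24 | 5·3+3·3 = 24
gcd(3,4,3,5,3) = 1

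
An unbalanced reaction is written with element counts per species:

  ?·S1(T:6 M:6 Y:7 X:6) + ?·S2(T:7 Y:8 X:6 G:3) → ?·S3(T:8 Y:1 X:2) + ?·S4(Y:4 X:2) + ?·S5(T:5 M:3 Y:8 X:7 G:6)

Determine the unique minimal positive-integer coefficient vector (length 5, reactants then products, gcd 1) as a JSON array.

Coefficients: [1, 4, 3, 5, 2]

T: 1·6+4·7 = 34 | 3·8+5·0+2·5 = 34
M: 1·6+4·0 = 6 | 3·0+5·0+2·3 = 6
Y: 1·7+4·8 = 39 | 3·1+5·4+2·8 = 39
X: 1·6+4·6 = 30 | 3·2+5·2+2·7 = 30
G: 1·0+4·3 = 12 | 3·0+5·0+2·6 = 12
gcd(1,4,3,5,2) = 1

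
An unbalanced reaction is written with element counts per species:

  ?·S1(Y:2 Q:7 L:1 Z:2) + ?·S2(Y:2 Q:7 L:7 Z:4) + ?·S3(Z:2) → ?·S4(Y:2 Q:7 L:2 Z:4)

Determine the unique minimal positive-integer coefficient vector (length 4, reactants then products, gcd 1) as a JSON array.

Y: 5·2+1·2+5·0 = 12 | 6·2 = 12
Q: 5·7+1·7+5·0 = 42 | 6·7 = 42
L: 5·1+1·7+5·0 = 12 | 6·2 = 12
Z: 5·2+1·4+5·2 = 24 | 6·4 = 24
gcd(5,1,5,6) = 1

Coefficients: [5, 1, 5, 6]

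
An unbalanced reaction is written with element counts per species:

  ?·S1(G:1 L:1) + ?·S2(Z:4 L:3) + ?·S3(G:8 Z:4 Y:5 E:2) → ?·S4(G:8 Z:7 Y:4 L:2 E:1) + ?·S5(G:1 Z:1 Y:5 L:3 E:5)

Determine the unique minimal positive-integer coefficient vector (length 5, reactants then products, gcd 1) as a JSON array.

Coefficients: [1, 4, 5, 5, 1]

G: 1·1+4·0+5·8 = 41 | 5·8+1·1 = 41
Z: 1·0+4·4+5·4 = 36 | 5·7+1·1 = 36
Y: 1·0+4·0+5·5 = 25 | 5·4+1·5 = 25
L: 1·1+4·3+5·0 = 13 | 5·2+1·3 = 13
E: 1·0+4·0+5·2 = 10 | 5·1+1·5 = 10
gcd(1,4,5,5,1) = 1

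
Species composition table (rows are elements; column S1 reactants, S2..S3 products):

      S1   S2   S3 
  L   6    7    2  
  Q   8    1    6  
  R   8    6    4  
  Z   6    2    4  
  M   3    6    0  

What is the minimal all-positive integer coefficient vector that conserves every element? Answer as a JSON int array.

Coefficients: [4, 2, 5]

L: 4·6 = 24 | 2·7+5·2 = 24
Q: 4·8 = 32 | 2·1+5·6 = 32
R: 4·8 = 32 | 2·6+5·4 = 32
Z: 4·6 = 24 | 2·2+5·4 = 24
M: 4·3 = 12 | 2·6+5·0 = 12
gcd(4,2,5) = 1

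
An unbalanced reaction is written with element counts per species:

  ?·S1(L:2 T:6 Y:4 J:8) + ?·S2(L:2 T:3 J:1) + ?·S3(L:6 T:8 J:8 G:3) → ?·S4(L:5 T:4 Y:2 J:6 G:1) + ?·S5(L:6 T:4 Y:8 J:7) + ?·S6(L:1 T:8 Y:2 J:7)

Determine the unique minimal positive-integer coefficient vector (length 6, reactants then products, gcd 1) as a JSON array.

Coefficients: [6, 4, 1, 3, 1, 5]

L: 6·2+4·2+1·6 = 26 | 3·5+1·6+5·1 = 26
T: 6·6+4·3+1·8 = 56 | 3·4+1·4+5·8 = 56
Y: 6·4+4·0+1·0 = 24 | 3·2+1·8+5·2 = 24
J: 6·8+4·1+1·8 = 60 | 3·6+1·7+5·7 = 60
G: 6·0+4·0+1·3 = 3 | 3·1+1·0+5·0 = 3
gcd(6,4,1,3,1,5) = 1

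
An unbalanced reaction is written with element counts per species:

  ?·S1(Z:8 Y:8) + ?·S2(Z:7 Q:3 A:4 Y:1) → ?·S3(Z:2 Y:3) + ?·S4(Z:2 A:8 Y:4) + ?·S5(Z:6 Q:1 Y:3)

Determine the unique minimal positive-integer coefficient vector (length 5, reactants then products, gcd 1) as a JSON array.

Z: 4·8+2·7 = 46 | 4·2+1·2+6·6 = 46
Q: 4·0+2·3 = 6 | 4·0+1·0+6·1 = 6
A: 4·0+2·4 = 8 | 4·0+1·8+6·0 = 8
Y: 4·8+2·1 = 34 | 4·3+1·4+6·3 = 34
gcd(4,2,4,1,6) = 1

Coefficients: [4, 2, 4, 1, 6]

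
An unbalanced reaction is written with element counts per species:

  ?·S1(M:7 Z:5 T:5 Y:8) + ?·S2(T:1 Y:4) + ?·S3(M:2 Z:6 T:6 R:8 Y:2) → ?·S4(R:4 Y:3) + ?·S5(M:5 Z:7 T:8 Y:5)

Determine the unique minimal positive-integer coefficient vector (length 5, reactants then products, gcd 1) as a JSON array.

M: 2·7+4·0+3·2 = 20 | 6·0+4·5 = 20
Z: 2·5+4·0+3·6 = 28 | 6·0+4·7 = 28
T: 2·5+4·1+3·6 = 32 | 6·0+4·8 = 32
R: 2·0+4·0+3·8 = 24 | 6·4+4·0 = 24
Y: 2·8+4·4+3·2 = 38 | 6·3+4·5 = 38
gcd(2,4,3,6,4) = 1

Coefficients: [2, 4, 3, 6, 4]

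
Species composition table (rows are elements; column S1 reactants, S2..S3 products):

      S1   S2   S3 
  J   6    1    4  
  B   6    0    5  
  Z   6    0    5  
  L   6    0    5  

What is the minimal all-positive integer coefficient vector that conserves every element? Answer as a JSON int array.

Coefficients: [5, 6, 6]

J: 5·6 = 30 | 6·1+6·4 = 30
B: 5·6 = 30 | 6·0+6·5 = 30
Z: 5·6 = 30 | 6·0+6·5 = 30
L: 5·6 = 30 | 6·0+6·5 = 30
gcd(5,6,6) = 1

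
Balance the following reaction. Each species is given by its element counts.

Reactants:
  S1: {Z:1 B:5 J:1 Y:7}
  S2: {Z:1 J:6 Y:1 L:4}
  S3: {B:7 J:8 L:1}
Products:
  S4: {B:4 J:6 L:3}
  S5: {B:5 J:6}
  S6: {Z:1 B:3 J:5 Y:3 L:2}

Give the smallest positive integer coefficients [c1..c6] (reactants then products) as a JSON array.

Coefficients: [2, 4, 5, 3, 3, 6]

Z: 2·1+4·1+5·0 = 6 | 3·0+3·0+6·1 = 6
B: 2·5+4·0+5·7 = 45 | 3·4+3·5+6·3 = 45
J: 2·1+4·6+5·8 = 66 | 3·6+3·6+6·5 = 66
Y: 2·7+4·1+5·0 = 18 | 3·0+3·0+6·3 = 18
L: 2·0+4·4+5·1 = 21 | 3·3+3·0+6·2 = 21
gcd(2,4,5,3,3,6) = 1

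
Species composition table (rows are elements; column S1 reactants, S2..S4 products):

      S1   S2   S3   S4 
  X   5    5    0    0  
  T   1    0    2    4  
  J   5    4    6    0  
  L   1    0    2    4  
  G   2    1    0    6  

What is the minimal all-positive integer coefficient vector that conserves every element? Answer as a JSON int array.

X: 6·5 = 30 | 6·5+1·0+1·0 = 30
T: 6·1 = 6 | 6·0+1·2+1·4 = 6
J: 6·5 = 30 | 6·4+1·6+1·0 = 30
L: 6·1 = 6 | 6·0+1·2+1·4 = 6
G: 6·2 = 12 | 6·1+1·0+1·6 = 12
gcd(6,6,1,1) = 1

Coefficients: [6, 6, 1, 1]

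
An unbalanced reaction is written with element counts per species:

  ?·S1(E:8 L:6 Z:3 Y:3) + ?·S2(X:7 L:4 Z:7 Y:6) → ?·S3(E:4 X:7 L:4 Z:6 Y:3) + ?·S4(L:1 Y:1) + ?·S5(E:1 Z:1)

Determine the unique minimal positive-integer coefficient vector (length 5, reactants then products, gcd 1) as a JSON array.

Coefficients: [1, 1, 1, 6, 4]

E: 1·8+1·0 = 8 | 1·4+6·0+4·1 = 8
X: 1·0+1·7 = 7 | 1·7+6·0+4·0 = 7
L: 1·6+1·4 = 10 | 1·4+6·1+4·0 = 10
Z: 1·3+1·7 = 10 | 1·6+6·0+4·1 = 10
Y: 1·3+1·6 = 9 | 1·3+6·1+4·0 = 9
gcd(1,1,1,6,4) = 1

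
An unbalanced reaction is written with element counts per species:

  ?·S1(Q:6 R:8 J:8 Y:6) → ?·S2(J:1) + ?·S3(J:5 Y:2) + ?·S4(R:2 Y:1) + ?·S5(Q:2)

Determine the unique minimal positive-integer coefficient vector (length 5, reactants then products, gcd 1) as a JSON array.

Q: 1·6 = 6 | 3·0+1·0+4·0+3·2 = 6
R: 1·8 = 8 | 3·0+1·0+4·2+3·0 = 8
J: 1·8 = 8 | 3·1+1·5+4·0+3·0 = 8
Y: 1·6 = 6 | 3·0+1·2+4·1+3·0 = 6
gcd(1,3,1,4,3) = 1

Coefficients: [1, 3, 1, 4, 3]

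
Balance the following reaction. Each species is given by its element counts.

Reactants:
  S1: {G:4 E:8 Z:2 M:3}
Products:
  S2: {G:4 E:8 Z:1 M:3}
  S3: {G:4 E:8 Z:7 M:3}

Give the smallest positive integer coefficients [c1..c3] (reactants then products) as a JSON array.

G: 6·4 = 24 | 5·4+1·4 = 24
E: 6·8 = 48 | 5·8+1·8 = 48
Z: 6·2 = 12 | 5·1+1·7 = 12
M: 6·3 = 18 | 5·3+1·3 = 18
gcd(6,5,1) = 1

Coefficients: [6, 5, 1]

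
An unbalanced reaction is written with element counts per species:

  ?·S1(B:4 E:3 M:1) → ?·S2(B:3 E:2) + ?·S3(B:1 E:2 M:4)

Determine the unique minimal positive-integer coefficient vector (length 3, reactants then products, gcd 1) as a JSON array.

B: 4·4 = 16 | 5·3+1·1 = 16
E: 4·3 = 12 | 5·2+1·2 = 12
M: 4·1 = 4 | 5·0+1·4 = 4
gcd(4,5,1) = 1

Coefficients: [4, 5, 1]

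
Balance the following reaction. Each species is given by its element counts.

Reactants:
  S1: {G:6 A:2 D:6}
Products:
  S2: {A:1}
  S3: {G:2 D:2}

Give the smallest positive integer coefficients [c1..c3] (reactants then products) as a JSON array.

G: 1·6 = 6 | 2·0+3·2 = 6
A: 1·2 = 2 | 2·1+3·0 = 2
D: 1·6 = 6 | 2·0+3·2 = 6
gcd(1,2,3) = 1

Coefficients: [1, 2, 3]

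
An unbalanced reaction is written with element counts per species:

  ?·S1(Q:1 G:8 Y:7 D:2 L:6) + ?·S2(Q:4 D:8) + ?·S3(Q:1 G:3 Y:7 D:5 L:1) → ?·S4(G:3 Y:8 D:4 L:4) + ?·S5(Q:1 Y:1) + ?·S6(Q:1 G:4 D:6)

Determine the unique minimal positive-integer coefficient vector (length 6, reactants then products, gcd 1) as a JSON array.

Q: 1·1+1·4+2·1 = 7 | 2·0+5·1+2·1 = 7
G: 1·8+1·0+2·3 = 14 | 2·3+5·0+2·4 = 14
Y: 1·7+1·0+2·7 = 21 | 2·8+5·1+2·0 = 21
D: 1·2+1·8+2·5 = 20 | 2·4+5·0+2·6 = 20
L: 1·6+1·0+2·1 = 8 | 2·4+5·0+2·0 = 8
gcd(1,1,2,2,5,2) = 1

Coefficients: [1, 1, 2, 2, 5, 2]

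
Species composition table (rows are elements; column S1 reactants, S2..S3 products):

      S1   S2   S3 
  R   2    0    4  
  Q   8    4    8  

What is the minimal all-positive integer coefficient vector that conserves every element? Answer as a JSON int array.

R: 2·2 = 4 | 2·0+1·4 = 4
Q: 2·8 = 16 | 2·4+1·8 = 16
gcd(2,2,1) = 1

Coefficients: [2, 2, 1]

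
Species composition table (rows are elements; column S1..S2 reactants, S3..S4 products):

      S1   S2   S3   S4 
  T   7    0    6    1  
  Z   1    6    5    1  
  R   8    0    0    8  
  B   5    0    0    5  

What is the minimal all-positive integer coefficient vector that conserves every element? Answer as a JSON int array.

Coefficients: [6, 5, 6, 6]

T: 6·7+5·0 = 42 | 6·6+6·1 = 42
Z: 6·1+5·6 = 36 | 6·5+6·1 = 36
R: 6·8+5·0 = 48 | 6·0+6·8 = 48
B: 6·5+5·0 = 30 | 6·0+6·5 = 30
gcd(6,5,6,6) = 1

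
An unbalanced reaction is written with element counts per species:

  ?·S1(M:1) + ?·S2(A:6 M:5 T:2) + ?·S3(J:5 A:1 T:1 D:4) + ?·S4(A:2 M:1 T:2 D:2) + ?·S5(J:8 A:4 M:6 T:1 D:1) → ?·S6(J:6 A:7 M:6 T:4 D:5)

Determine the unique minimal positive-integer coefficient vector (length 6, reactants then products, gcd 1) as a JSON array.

Coefficients: [3, 3, 4, 6, 2, 6]

J: 3·0+3·0+4·5+6·0+2·8 = 36 | 6·6 = 36
A: 3·0+3·6+4·1+6·2+2·4 = 42 | 6·7 = 42
M: 3·1+3·5+4·0+6·1+2·6 = 36 | 6·6 = 36
T: 3·0+3·2+4·1+6·2+2·1 = 24 | 6·4 = 24
D: 3·0+3·0+4·4+6·2+2·1 = 30 | 6·5 = 30
gcd(3,3,4,6,2,6) = 1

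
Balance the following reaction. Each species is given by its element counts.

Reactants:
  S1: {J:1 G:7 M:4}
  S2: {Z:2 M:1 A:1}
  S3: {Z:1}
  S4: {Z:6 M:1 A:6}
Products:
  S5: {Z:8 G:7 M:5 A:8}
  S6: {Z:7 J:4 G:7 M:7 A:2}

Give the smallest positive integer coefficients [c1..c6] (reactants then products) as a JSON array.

Z: 4·0+2·2+3·1+4·6 = 31 | 3·8+1·7 = 31
J: 4·1+2·0+3·0+4·0 = 4 | 3·0+1·4 = 4
G: 4·7+2·0+3·0+4·0 = 28 | 3·7+1·7 = 28
M: 4·4+2·1+3·0+4·1 = 22 | 3·5+1·7 = 22
A: 4·0+2·1+3·0+4·6 = 26 | 3·8+1·2 = 26
gcd(4,2,3,4,3,1) = 1

Coefficients: [4, 2, 3, 4, 3, 1]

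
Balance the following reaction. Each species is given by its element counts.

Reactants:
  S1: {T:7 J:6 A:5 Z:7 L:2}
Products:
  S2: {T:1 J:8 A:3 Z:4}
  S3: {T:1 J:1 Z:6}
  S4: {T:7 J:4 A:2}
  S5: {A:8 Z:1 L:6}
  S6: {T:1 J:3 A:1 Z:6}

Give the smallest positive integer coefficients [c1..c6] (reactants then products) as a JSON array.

T: 6·7 = 42 | 1·1+5·1+5·7+2·0+1·1 = 42
J: 6·6 = 36 | 1·8+5·1+5·4+2·0+1·3 = 36
A: 6·5 = 30 | 1·3+5·0+5·2+2·8+1·1 = 30
Z: 6·7 = 42 | 1·4+5·6+5·0+2·1+1·6 = 42
L: 6·2 = 12 | 1·0+5·0+5·0+2·6+1·0 = 12
gcd(6,1,5,5,2,1) = 1

Coefficients: [6, 1, 5, 5, 2, 1]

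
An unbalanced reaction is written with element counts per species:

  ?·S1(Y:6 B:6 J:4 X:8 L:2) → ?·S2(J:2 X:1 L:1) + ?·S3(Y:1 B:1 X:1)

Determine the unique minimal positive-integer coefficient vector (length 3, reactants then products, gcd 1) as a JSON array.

Coefficients: [1, 2, 6]

Y: 1·6 = 6 | 2·0+6·1 = 6
B: 1·6 = 6 | 2·0+6·1 = 6
J: 1·4 = 4 | 2·2+6·0 = 4
X: 1·8 = 8 | 2·1+6·1 = 8
L: 1·2 = 2 | 2·1+6·0 = 2
gcd(1,2,6) = 1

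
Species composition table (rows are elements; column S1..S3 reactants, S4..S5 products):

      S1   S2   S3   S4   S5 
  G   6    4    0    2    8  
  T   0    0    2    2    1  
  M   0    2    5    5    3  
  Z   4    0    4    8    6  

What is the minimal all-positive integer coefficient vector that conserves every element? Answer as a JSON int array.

Coefficients: [5, 1, 3, 1, 4]

G: 5·6+1·4+3·0 = 34 | 1·2+4·8 = 34
T: 5·0+1·0+3·2 = 6 | 1·2+4·1 = 6
M: 5·0+1·2+3·5 = 17 | 1·5+4·3 = 17
Z: 5·4+1·0+3·4 = 32 | 1·8+4·6 = 32
gcd(5,1,3,1,4) = 1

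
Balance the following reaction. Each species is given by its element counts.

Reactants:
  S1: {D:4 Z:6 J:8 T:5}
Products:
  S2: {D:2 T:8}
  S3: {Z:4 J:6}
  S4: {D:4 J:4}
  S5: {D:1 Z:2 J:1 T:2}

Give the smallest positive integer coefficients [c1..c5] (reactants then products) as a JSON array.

Coefficients: [4, 1, 3, 2, 6]

D: 4·4 = 16 | 1·2+3·0+2·4+6·1 = 16
Z: 4·6 = 24 | 1·0+3·4+2·0+6·2 = 24
J: 4·8 = 32 | 1·0+3·6+2·4+6·1 = 32
T: 4·5 = 20 | 1·8+3·0+2·0+6·2 = 20
gcd(4,1,3,2,6) = 1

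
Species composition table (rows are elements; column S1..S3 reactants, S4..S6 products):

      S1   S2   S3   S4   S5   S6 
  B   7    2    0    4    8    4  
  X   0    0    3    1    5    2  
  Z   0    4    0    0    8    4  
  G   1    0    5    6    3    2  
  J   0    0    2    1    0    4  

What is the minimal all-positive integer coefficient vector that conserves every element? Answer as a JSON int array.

Coefficients: [2, 3, 3, 2, 1, 1]

B: 2·7+3·2+3·0 = 20 | 2·4+1·8+1·4 = 20
X: 2·0+3·0+3·3 = 9 | 2·1+1·5+1·2 = 9
Z: 2·0+3·4+3·0 = 12 | 2·0+1·8+1·4 = 12
G: 2·1+3·0+3·5 = 17 | 2·6+1·3+1·2 = 17
J: 2·0+3·0+3·2 = 6 | 2·1+1·0+1·4 = 6
gcd(2,3,3,2,1,1) = 1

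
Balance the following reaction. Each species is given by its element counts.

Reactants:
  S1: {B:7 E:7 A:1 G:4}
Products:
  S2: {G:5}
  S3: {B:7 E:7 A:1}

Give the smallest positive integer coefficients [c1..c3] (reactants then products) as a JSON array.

Coefficients: [5, 4, 5]

B: 5·7 = 35 | 4·0+5·7 = 35
E: 5·7 = 35 | 4·0+5·7 = 35
A: 5·1 = 5 | 4·0+5·1 = 5
G: 5·4 = 20 | 4·5+5·0 = 20
gcd(5,4,5) = 1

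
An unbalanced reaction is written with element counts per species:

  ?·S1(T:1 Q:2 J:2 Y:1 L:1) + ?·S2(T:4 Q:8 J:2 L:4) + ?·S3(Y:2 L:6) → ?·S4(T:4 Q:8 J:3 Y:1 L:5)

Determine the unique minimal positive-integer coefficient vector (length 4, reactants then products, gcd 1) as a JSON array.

T: 4·1+5·4+1·0 = 24 | 6·4 = 24
Q: 4·2+5·8+1·0 = 48 | 6·8 = 48
J: 4·2+5·2+1·0 = 18 | 6·3 = 18
Y: 4·1+5·0+1·2 = 6 | 6·1 = 6
L: 4·1+5·4+1·6 = 30 | 6·5 = 30
gcd(4,5,1,6) = 1

Coefficients: [4, 5, 1, 6]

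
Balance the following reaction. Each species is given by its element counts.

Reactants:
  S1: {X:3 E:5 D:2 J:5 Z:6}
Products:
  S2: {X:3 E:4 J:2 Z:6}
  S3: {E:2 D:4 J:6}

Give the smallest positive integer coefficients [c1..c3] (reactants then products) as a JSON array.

X: 2·3 = 6 | 2·3+1·0 = 6
E: 2·5 = 10 | 2·4+1·2 = 10
D: 2·2 = 4 | 2·0+1·4 = 4
J: 2·5 = 10 | 2·2+1·6 = 10
Z: 2·6 = 12 | 2·6+1·0 = 12
gcd(2,2,1) = 1

Coefficients: [2, 2, 1]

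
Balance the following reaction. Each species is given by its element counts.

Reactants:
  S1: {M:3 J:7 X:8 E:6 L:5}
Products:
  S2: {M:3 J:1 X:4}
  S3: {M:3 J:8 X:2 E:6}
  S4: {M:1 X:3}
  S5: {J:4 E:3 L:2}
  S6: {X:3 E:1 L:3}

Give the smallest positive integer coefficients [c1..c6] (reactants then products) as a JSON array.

Coefficients: [3, 1, 1, 3, 3, 3]

M: 3·3 = 9 | 1·3+1·3+3·1+3·0+3·0 = 9
J: 3·7 = 21 | 1·1+1·8+3·0+3·4+3·0 = 21
X: 3·8 = 24 | 1·4+1·2+3·3+3·0+3·3 = 24
E: 3·6 = 18 | 1·0+1·6+3·0+3·3+3·1 = 18
L: 3·5 = 15 | 1·0+1·0+3·0+3·2+3·3 = 15
gcd(3,1,1,3,3,3) = 1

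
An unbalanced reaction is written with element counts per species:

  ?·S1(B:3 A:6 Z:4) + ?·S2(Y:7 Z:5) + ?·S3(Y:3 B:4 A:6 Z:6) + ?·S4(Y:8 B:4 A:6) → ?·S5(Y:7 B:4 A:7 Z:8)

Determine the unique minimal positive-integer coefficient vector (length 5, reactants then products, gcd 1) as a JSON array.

Coefficients: [4, 4, 2, 1, 6]

Y: 4·0+4·7+2·3+1·8 = 42 | 6·7 = 42
B: 4·3+4·0+2·4+1·4 = 24 | 6·4 = 24
A: 4·6+4·0+2·6+1·6 = 42 | 6·7 = 42
Z: 4·4+4·5+2·6+1·0 = 48 | 6·8 = 48
gcd(4,4,2,1,6) = 1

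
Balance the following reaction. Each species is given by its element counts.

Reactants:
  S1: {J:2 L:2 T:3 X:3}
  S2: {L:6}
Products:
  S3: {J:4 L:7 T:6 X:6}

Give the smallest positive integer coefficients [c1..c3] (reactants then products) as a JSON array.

J: 4·2+1·0 = 8 | 2·4 = 8
L: 4·2+1·6 = 14 | 2·7 = 14
T: 4·3+1·0 = 12 | 2·6 = 12
X: 4·3+1·0 = 12 | 2·6 = 12
gcd(4,1,2) = 1

Coefficients: [4, 1, 2]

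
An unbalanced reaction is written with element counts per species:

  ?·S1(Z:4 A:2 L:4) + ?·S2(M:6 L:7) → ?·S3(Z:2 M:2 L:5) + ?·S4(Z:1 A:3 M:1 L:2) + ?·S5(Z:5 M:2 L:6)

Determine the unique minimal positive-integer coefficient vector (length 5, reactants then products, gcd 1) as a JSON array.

Z: 6·4+3·0 = 24 | 5·2+4·1+2·5 = 24
A: 6·2+3·0 = 12 | 5·0+4·3+2·0 = 12
M: 6·0+3·6 = 18 | 5·2+4·1+2·2 = 18
L: 6·4+3·7 = 45 | 5·5+4·2+2·6 = 45
gcd(6,3,5,4,2) = 1

Coefficients: [6, 3, 5, 4, 2]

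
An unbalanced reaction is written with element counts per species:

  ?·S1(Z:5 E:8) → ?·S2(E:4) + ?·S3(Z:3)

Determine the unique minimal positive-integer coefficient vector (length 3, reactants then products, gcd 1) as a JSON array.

Z: 3·5 = 15 | 6·0+5·3 = 15
E: 3·8 = 24 | 6·4+5·0 = 24
gcd(3,6,5) = 1

Coefficients: [3, 6, 5]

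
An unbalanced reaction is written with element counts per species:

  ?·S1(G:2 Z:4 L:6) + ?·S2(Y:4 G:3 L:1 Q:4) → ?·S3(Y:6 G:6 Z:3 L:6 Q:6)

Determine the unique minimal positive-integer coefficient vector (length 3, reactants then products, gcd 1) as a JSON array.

Y: 3·0+6·4 = 24 | 4·6 = 24
G: 3·2+6·3 = 24 | 4·6 = 24
Z: 3·4+6·0 = 12 | 4·3 = 12
L: 3·6+6·1 = 24 | 4·6 = 24
Q: 3·0+6·4 = 24 | 4·6 = 24
gcd(3,6,4) = 1

Coefficients: [3, 6, 4]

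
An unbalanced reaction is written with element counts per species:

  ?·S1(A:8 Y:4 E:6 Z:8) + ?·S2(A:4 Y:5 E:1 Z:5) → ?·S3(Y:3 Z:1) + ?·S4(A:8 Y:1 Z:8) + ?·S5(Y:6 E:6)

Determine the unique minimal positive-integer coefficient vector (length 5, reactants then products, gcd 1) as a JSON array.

Coefficients: [1, 6, 6, 4, 2]

A: 1·8+6·4 = 32 | 6·0+4·8+2·0 = 32
Y: 1·4+6·5 = 34 | 6·3+4·1+2·6 = 34
E: 1·6+6·1 = 12 | 6·0+4·0+2·6 = 12
Z: 1·8+6·5 = 38 | 6·1+4·8+2·0 = 38
gcd(1,6,6,4,2) = 1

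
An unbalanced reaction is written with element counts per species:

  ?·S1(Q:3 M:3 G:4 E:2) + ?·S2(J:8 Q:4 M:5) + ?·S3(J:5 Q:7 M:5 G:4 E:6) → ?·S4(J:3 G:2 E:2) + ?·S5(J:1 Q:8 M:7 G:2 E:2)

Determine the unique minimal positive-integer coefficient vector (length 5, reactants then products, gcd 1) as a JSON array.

J: 2·0+1·8+2·5 = 18 | 5·3+3·1 = 18
Q: 2·3+1·4+2·7 = 24 | 5·0+3·8 = 24
M: 2·3+1·5+2·5 = 21 | 5·0+3·7 = 21
G: 2·4+1·0+2·4 = 16 | 5·2+3·2 = 16
E: 2·2+1·0+2·6 = 16 | 5·2+3·2 = 16
gcd(2,1,2,5,3) = 1

Coefficients: [2, 1, 2, 5, 3]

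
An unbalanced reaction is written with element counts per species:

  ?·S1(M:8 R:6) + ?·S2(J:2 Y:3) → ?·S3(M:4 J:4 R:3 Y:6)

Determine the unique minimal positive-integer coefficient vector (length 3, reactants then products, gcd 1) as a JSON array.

M: 1·8+4·0 = 8 | 2·4 = 8
J: 1·0+4·2 = 8 | 2·4 = 8
R: 1·6+4·0 = 6 | 2·3 = 6
Y: 1·0+4·3 = 12 | 2·6 = 12
gcd(1,4,2) = 1

Coefficients: [1, 4, 2]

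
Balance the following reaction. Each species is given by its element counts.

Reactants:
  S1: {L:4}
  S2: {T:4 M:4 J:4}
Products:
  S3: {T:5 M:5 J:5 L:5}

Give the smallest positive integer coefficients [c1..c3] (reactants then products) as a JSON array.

Coefficients: [5, 5, 4]

T: 5·0+5·4 = 20 | 4·5 = 20
M: 5·0+5·4 = 20 | 4·5 = 20
J: 5·0+5·4 = 20 | 4·5 = 20
L: 5·4+5·0 = 20 | 4·5 = 20
gcd(5,5,4) = 1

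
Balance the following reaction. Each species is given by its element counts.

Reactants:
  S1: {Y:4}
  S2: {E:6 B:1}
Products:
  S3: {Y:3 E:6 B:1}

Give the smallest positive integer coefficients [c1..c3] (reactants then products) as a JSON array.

Y: 3·4+4·0 = 12 | 4·3 = 12
E: 3·0+4·6 = 24 | 4·6 = 24
B: 3·0+4·1 = 4 | 4·1 = 4
gcd(3,4,4) = 1

Coefficients: [3, 4, 4]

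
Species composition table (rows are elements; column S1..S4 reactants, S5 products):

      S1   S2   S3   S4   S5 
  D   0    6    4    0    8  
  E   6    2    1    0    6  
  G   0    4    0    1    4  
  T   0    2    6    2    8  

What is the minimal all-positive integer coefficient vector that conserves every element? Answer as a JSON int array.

D: 3·0+4·6+4·4+4·0 = 40 | 5·8 = 40
E: 3·6+4·2+4·1+4·0 = 30 | 5·6 = 30
G: 3·0+4·4+4·0+4·1 = 20 | 5·4 = 20
T: 3·0+4·2+4·6+4·2 = 40 | 5·8 = 40
gcd(3,4,4,4,5) = 1

Coefficients: [3, 4, 4, 4, 5]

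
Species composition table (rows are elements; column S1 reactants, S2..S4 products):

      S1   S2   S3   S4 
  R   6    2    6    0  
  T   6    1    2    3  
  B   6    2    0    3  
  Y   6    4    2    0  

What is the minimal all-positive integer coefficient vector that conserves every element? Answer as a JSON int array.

R: 5·6 = 30 | 6·2+3·6+6·0 = 30
T: 5·6 = 30 | 6·1+3·2+6·3 = 30
B: 5·6 = 30 | 6·2+3·0+6·3 = 30
Y: 5·6 = 30 | 6·4+3·2+6·0 = 30
gcd(5,6,3,6) = 1

Coefficients: [5, 6, 3, 6]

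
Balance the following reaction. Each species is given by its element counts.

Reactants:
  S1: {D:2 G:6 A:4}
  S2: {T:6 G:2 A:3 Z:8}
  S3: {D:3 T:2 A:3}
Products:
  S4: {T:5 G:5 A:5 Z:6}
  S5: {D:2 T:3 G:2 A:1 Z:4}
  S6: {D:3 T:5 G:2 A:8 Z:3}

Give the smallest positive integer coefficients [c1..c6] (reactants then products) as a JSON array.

Coefficients: [3, 6, 6, 2, 6, 4]

D: 3·2+6·0+6·3 = 24 | 2·0+6·2+4·3 = 24
T: 3·0+6·6+6·2 = 48 | 2·5+6·3+4·5 = 48
G: 3·6+6·2+6·0 = 30 | 2·5+6·2+4·2 = 30
A: 3·4+6·3+6·3 = 48 | 2·5+6·1+4·8 = 48
Z: 3·0+6·8+6·0 = 48 | 2·6+6·4+4·3 = 48
gcd(3,6,6,2,6,4) = 1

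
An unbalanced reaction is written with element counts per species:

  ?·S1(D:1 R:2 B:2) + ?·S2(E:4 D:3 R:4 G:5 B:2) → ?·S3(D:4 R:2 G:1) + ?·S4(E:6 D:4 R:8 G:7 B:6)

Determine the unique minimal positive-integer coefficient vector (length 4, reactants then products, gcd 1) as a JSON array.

Coefficients: [3, 3, 1, 2]

E: 3·0+3·4 = 12 | 1·0+2·6 = 12
D: 3·1+3·3 = 12 | 1·4+2·4 = 12
R: 3·2+3·4 = 18 | 1·2+2·8 = 18
G: 3·0+3·5 = 15 | 1·1+2·7 = 15
B: 3·2+3·2 = 12 | 1·0+2·6 = 12
gcd(3,3,1,2) = 1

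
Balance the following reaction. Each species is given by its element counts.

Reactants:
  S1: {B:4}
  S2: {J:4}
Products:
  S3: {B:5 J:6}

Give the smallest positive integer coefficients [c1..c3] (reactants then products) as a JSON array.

Coefficients: [5, 6, 4]

B: 5·4+6·0 = 20 | 4·5 = 20
J: 5·0+6·4 = 24 | 4·6 = 24
gcd(5,6,4) = 1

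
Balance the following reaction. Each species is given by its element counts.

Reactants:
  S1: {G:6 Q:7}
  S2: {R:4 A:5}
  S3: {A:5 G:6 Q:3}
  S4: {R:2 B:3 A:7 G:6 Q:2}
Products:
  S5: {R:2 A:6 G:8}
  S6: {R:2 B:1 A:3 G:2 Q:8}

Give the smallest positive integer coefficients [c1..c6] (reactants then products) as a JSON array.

Coefficients: [5, 5, 3, 2, 6, 6]

R: 5·0+5·4+3·0+2·2 = 24 | 6·2+6·2 = 24
B: 5·0+5·0+3·0+2·3 = 6 | 6·0+6·1 = 6
A: 5·0+5·5+3·5+2·7 = 54 | 6·6+6·3 = 54
G: 5·6+5·0+3·6+2·6 = 60 | 6·8+6·2 = 60
Q: 5·7+5·0+3·3+2·2 = 48 | 6·0+6·8 = 48
gcd(5,5,3,2,6,6) = 1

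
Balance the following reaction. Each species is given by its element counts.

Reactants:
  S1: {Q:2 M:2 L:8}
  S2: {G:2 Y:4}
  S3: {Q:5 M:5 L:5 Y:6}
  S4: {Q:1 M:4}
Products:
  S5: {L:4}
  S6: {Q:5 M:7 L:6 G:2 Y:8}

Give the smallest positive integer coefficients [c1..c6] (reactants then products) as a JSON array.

Coefficients: [3, 6, 4, 4, 2, 6]

Q: 3·2+6·0+4·5+4·1 = 30 | 2·0+6·5 = 30
M: 3·2+6·0+4·5+4·4 = 42 | 2·0+6·7 = 42
L: 3·8+6·0+4·5+4·0 = 44 | 2·4+6·6 = 44
G: 3·0+6·2+4·0+4·0 = 12 | 2·0+6·2 = 12
Y: 3·0+6·4+4·6+4·0 = 48 | 2·0+6·8 = 48
gcd(3,6,4,4,2,6) = 1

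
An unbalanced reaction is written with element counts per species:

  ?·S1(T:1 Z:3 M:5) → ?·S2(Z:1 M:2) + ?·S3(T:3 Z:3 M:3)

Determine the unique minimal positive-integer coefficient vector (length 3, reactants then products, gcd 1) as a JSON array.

Coefficients: [3, 6, 1]

T: 3·1 = 3 | 6·0+1·3 = 3
Z: 3·3 = 9 | 6·1+1·3 = 9
M: 3·5 = 15 | 6·2+1·3 = 15
gcd(3,6,1) = 1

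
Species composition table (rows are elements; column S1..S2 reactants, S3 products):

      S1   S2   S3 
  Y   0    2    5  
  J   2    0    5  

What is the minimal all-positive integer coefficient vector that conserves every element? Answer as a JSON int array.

Y: 5·0+5·2 = 10 | 2·5 = 10
J: 5·2+5·0 = 10 | 2·5 = 10
gcd(5,5,2) = 1

Coefficients: [5, 5, 2]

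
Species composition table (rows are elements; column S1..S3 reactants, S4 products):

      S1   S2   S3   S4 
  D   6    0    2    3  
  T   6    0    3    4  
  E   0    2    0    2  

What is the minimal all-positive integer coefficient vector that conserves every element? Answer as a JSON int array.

Coefficients: [1, 6, 6, 6]

D: 1·6+6·0+6·2 = 18 | 6·3 = 18
T: 1·6+6·0+6·3 = 24 | 6·4 = 24
E: 1·0+6·2+6·0 = 12 | 6·2 = 12
gcd(1,6,6,6) = 1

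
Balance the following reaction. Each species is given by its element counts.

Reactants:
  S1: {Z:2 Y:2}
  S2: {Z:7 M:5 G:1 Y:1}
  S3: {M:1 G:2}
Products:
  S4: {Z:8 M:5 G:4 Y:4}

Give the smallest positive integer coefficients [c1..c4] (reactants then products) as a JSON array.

Z: 5·2+2·7+5·0 = 24 | 3·8 = 24
M: 5·0+2·5+5·1 = 15 | 3·5 = 15
G: 5·0+2·1+5·2 = 12 | 3·4 = 12
Y: 5·2+2·1+5·0 = 12 | 3·4 = 12
gcd(5,2,5,3) = 1

Coefficients: [5, 2, 5, 3]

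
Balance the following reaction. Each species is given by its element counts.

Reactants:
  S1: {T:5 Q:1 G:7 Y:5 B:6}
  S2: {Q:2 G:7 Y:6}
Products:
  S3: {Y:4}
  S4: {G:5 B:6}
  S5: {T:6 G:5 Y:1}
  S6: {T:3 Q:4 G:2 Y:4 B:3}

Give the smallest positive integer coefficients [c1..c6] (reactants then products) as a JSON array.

Coefficients: [6, 1, 6, 5, 4, 2]

T: 6·5+1·0 = 30 | 6·0+5·0+4·6+2·3 = 30
Q: 6·1+1·2 = 8 | 6·0+5·0+4·0+2·4 = 8
G: 6·7+1·7 = 49 | 6·0+5·5+4·5+2·2 = 49
Y: 6·5+1·6 = 36 | 6·4+5·0+4·1+2·4 = 36
B: 6·6+1·0 = 36 | 6·0+5·6+4·0+2·3 = 36
gcd(6,1,6,5,4,2) = 1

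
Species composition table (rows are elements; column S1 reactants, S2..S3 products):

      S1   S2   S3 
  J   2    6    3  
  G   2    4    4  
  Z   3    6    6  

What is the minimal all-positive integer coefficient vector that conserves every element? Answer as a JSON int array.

Coefficients: [6, 1, 2]

J: 6·2 = 12 | 1·6+2·3 = 12
G: 6·2 = 12 | 1·4+2·4 = 12
Z: 6·3 = 18 | 1·6+2·6 = 18
gcd(6,1,2) = 1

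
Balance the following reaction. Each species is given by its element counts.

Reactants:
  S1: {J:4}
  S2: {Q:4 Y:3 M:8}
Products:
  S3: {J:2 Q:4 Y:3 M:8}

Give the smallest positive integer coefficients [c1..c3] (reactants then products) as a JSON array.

Coefficients: [1, 2, 2]

J: 1·4+2·0 = 4 | 2·2 = 4
Q: 1·0+2·4 = 8 | 2·4 = 8
Y: 1·0+2·3 = 6 | 2·3 = 6
M: 1·0+2·8 = 16 | 2·8 = 16
gcd(1,2,2) = 1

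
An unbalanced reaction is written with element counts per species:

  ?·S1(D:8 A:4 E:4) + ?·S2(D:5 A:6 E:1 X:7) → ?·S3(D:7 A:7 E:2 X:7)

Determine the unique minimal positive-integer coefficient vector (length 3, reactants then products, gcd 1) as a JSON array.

D: 1·8+4·5 = 28 | 4·7 = 28
A: 1·4+4·6 = 28 | 4·7 = 28
E: 1·4+4·1 = 8 | 4·2 = 8
X: 1·0+4·7 = 28 | 4·7 = 28
gcd(1,4,4) = 1

Coefficients: [1, 4, 4]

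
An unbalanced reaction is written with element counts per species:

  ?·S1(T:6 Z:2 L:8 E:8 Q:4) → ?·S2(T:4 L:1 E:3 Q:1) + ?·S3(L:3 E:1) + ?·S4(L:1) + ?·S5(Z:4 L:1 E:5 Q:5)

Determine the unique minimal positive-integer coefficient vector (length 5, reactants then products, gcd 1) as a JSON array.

T: 2·6 = 12 | 3·4+2·0+6·0+1·0 = 12
Z: 2·2 = 4 | 3·0+2·0+6·0+1·4 = 4
L: 2·8 = 16 | 3·1+2·3+6·1+1·1 = 16
E: 2·8 = 16 | 3·3+2·1+6·0+1·5 = 16
Q: 2·4 = 8 | 3·1+2·0+6·0+1·5 = 8
gcd(2,3,2,6,1) = 1

Coefficients: [2, 3, 2, 6, 1]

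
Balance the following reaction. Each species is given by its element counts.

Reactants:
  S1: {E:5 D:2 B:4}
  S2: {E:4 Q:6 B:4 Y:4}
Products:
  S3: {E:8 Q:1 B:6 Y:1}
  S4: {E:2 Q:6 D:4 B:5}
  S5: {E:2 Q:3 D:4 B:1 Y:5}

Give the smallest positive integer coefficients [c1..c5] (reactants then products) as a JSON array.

E: 4·5+2·4 = 28 | 3·8+1·2+1·2 = 28
Q: 4·0+2·6 = 12 | 3·1+1·6+1·3 = 12
D: 4·2+2·0 = 8 | 3·0+1·4+1·4 = 8
B: 4·4+2·4 = 24 | 3·6+1·5+1·1 = 24
Y: 4·0+2·4 = 8 | 3·1+1·0+1·5 = 8
gcd(4,2,3,1,1) = 1

Coefficients: [4, 2, 3, 1, 1]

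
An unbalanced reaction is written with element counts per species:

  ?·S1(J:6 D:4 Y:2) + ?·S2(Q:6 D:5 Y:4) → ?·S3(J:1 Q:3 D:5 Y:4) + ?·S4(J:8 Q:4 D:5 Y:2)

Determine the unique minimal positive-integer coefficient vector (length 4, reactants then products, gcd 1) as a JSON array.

J: 5·6+5·0 = 30 | 6·1+3·8 = 30
Q: 5·0+5·6 = 30 | 6·3+3·4 = 30
D: 5·4+5·5 = 45 | 6·5+3·5 = 45
Y: 5·2+5·4 = 30 | 6·4+3·2 = 30
gcd(5,5,6,3) = 1

Coefficients: [5, 5, 6, 3]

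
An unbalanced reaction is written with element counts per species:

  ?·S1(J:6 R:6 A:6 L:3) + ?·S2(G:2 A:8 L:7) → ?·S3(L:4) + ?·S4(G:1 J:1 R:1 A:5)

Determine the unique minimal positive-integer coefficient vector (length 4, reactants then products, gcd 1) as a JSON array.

Coefficients: [1, 3, 6, 6]

G: 1·0+3·2 = 6 | 6·0+6·1 = 6
J: 1·6+3·0 = 6 | 6·0+6·1 = 6
R: 1·6+3·0 = 6 | 6·0+6·1 = 6
A: 1·6+3·8 = 30 | 6·0+6·5 = 30
L: 1·3+3·7 = 24 | 6·4+6·0 = 24
gcd(1,3,6,6) = 1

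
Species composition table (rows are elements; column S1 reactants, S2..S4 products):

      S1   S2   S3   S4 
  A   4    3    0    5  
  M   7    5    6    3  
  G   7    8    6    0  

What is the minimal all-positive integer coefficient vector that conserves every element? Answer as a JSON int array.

Coefficients: [2, 1, 1, 1]

A: 2·4 = 8 | 1·3+1·0+1·5 = 8
M: 2·7 = 14 | 1·5+1·6+1·3 = 14
G: 2·7 = 14 | 1·8+1·6+1·0 = 14
gcd(2,1,1,1) = 1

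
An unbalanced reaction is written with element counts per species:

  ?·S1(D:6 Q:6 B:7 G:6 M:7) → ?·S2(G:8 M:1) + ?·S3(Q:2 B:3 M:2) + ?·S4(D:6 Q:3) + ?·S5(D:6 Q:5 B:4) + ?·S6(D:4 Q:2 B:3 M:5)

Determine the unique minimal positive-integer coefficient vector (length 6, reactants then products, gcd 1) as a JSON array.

D: 4·6 = 24 | 3·0+5·0+1·6+1·6+3·4 = 24
Q: 4·6 = 24 | 3·0+5·2+1·3+1·5+3·2 = 24
B: 4·7 = 28 | 3·0+5·3+1·0+1·4+3·3 = 28
G: 4·6 = 24 | 3·8+5·0+1·0+1·0+3·0 = 24
M: 4·7 = 28 | 3·1+5·2+1·0+1·0+3·5 = 28
gcd(4,3,5,1,1,3) = 1

Coefficients: [4, 3, 5, 1, 1, 3]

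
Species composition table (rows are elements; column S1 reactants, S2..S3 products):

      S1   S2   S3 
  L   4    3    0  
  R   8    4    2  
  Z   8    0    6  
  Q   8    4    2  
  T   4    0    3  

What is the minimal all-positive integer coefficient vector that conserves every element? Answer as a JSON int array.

Coefficients: [3, 4, 4]

L: 3·4 = 12 | 4·3+4·0 = 12
R: 3·8 = 24 | 4·4+4·2 = 24
Z: 3·8 = 24 | 4·0+4·6 = 24
Q: 3·8 = 24 | 4·4+4·2 = 24
T: 3·4 = 12 | 4·0+4·3 = 12
gcd(3,4,4) = 1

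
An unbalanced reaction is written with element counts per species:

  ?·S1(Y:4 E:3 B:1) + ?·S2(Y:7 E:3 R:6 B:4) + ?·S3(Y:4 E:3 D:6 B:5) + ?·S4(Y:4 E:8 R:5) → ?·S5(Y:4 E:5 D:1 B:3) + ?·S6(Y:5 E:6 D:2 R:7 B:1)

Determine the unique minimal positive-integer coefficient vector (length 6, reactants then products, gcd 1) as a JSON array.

Coefficients: [1, 2, 3, 6, 6, 6]

Y: 1·4+2·7+3·4+6·4 = 54 | 6·4+6·5 = 54
E: 1·3+2·3+3·3+6·8 = 66 | 6·5+6·6 = 66
D: 1·0+2·0+3·6+6·0 = 18 | 6·1+6·2 = 18
R: 1·0+2·6+3·0+6·5 = 42 | 6·0+6·7 = 42
B: 1·1+2·4+3·5+6·0 = 24 | 6·3+6·1 = 24
gcd(1,2,3,6,6,6) = 1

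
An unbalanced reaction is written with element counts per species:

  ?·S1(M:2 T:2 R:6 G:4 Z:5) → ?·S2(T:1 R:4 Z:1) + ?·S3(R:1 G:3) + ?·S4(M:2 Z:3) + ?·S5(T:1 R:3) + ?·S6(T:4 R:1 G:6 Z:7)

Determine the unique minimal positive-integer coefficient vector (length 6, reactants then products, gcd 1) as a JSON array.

M: 6·2 = 12 | 5·0+6·0+6·2+3·0+1·0 = 12
T: 6·2 = 12 | 5·1+6·0+6·0+3·1+1·4 = 12
R: 6·6 = 36 | 5·4+6·1+6·0+3·3+1·1 = 36
G: 6·4 = 24 | 5·0+6·3+6·0+3·0+1·6 = 24
Z: 6·5 = 30 | 5·1+6·0+6·3+3·0+1·7 = 30
gcd(6,5,6,6,3,1) = 1

Coefficients: [6, 5, 6, 6, 3, 1]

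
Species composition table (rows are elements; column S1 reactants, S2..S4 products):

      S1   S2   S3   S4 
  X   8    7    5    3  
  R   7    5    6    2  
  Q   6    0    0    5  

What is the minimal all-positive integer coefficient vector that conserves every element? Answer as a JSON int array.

X: 5·8 = 40 | 1·7+3·5+6·3 = 40
R: 5·7 = 35 | 1·5+3·6+6·2 = 35
Q: 5·6 = 30 | 1·0+3·0+6·5 = 30
gcd(5,1,3,6) = 1

Coefficients: [5, 1, 3, 6]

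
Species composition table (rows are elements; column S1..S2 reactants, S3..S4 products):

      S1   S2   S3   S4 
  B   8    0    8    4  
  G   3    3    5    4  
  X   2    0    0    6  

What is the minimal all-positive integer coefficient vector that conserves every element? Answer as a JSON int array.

Coefficients: [6, 5, 5, 2]

B: 6·8+5·0 = 48 | 5·8+2·4 = 48
G: 6·3+5·3 = 33 | 5·5+2·4 = 33
X: 6·2+5·0 = 12 | 5·0+2·6 = 12
gcd(6,5,5,2) = 1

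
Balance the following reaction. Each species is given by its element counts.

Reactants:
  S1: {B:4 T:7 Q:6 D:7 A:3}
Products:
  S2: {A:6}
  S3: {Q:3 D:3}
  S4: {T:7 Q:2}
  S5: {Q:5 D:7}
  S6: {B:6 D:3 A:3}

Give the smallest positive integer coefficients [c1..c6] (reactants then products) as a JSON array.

B: 6·4 = 24 | 1·0+3·0+6·0+3·0+4·6 = 24
T: 6·7 = 42 | 1·0+3·0+6·7+3·0+4·0 = 42
Q: 6·6 = 36 | 1·0+3·3+6·2+3·5+4·0 = 36
D: 6·7 = 42 | 1·0+3·3+6·0+3·7+4·3 = 42
A: 6·3 = 18 | 1·6+3·0+6·0+3·0+4·3 = 18
gcd(6,1,3,6,3,4) = 1

Coefficients: [6, 1, 3, 6, 3, 4]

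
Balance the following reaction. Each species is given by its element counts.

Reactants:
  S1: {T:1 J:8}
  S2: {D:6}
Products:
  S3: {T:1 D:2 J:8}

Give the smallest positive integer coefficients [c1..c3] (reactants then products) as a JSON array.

Coefficients: [3, 1, 3]

T: 3·1+1·0 = 3 | 3·1 = 3
D: 3·0+1·6 = 6 | 3·2 = 6
J: 3·8+1·0 = 24 | 3·8 = 24
gcd(3,1,3) = 1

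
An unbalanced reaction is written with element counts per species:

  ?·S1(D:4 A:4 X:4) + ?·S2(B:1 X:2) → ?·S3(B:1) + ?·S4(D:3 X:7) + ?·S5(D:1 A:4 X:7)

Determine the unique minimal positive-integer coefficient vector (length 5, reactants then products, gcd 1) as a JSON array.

Coefficients: [1, 5, 5, 1, 1]

D: 1·4+5·0 = 4 | 5·0+1·3+1·1 = 4
B: 1·0+5·1 = 5 | 5·1+1·0+1·0 = 5
A: 1·4+5·0 = 4 | 5·0+1·0+1·4 = 4
X: 1·4+5·2 = 14 | 5·0+1·7+1·7 = 14
gcd(1,5,5,1,1) = 1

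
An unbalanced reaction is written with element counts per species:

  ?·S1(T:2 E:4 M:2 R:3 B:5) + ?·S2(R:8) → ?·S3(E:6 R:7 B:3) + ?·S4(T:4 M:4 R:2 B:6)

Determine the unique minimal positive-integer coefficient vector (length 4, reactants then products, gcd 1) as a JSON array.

Coefficients: [6, 2, 4, 3]

T: 6·2+2·0 = 12 | 4·0+3·4 = 12
E: 6·4+2·0 = 24 | 4·6+3·0 = 24
M: 6·2+2·0 = 12 | 4·0+3·4 = 12
R: 6·3+2·8 = 34 | 4·7+3·2 = 34
B: 6·5+2·0 = 30 | 4·3+3·6 = 30
gcd(6,2,4,3) = 1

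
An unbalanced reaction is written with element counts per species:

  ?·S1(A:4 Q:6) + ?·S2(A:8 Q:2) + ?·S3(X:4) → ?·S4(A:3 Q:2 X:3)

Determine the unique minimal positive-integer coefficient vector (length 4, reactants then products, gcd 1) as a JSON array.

A: 1·4+1·8+3·0 = 12 | 4·3 = 12
Q: 1·6+1·2+3·0 = 8 | 4·2 = 8
X: 1·0+1·0+3·4 = 12 | 4·3 = 12
gcd(1,1,3,4) = 1

Coefficients: [1, 1, 3, 4]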